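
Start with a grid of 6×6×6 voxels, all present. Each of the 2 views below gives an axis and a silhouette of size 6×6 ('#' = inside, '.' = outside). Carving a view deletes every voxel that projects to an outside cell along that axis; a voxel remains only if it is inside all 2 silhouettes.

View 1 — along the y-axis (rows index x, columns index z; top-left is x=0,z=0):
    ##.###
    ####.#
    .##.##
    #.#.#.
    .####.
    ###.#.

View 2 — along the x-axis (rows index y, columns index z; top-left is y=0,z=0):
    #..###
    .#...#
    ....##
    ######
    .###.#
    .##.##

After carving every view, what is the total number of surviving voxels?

full grid |V| = 216
V1 y: intersect with XZ mask (25 set) -- 150 left
V2 x: intersect with YZ mask (22 set) -- 90 left

remaining voxels: 90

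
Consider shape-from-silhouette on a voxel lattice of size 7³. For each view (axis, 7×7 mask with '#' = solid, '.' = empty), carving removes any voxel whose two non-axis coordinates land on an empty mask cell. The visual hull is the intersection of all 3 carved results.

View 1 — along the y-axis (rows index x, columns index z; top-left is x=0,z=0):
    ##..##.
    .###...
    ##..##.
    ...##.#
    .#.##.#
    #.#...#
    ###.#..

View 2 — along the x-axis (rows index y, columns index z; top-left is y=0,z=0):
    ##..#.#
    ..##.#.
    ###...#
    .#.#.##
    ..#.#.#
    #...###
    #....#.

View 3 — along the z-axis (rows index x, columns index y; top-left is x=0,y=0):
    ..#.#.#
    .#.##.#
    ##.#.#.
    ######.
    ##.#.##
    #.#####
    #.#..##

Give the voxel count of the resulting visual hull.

start: 7×7×7 = 343 voxels
carve view 1 (along y, XZ-mask fill 25/49): 175 voxels remain
carve view 2 (along x, YZ-mask fill 24/49): 84 voxels remain
carve view 3 (along z, XY-mask fill 32/49): 58 voxels remain

voxel count = 58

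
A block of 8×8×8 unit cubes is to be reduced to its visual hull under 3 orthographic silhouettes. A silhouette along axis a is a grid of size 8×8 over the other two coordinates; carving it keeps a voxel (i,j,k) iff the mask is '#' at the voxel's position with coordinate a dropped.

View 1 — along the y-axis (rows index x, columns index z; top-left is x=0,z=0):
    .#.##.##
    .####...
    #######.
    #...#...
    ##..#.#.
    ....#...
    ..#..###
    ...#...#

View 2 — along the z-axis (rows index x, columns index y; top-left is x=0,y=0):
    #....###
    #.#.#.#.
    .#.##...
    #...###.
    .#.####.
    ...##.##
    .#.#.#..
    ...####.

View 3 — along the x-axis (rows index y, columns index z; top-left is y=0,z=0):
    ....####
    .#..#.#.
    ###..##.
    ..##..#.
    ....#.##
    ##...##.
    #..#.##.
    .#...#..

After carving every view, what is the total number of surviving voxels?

|visual hull| = 45

start: 8×8×8 = 512 voxels
V1 y: intersect with XZ mask (29 set) -- 232 left
V2 z: intersect with XY mask (31 set) -- 109 left
V3 x: intersect with YZ mask (28 set) -- 45 left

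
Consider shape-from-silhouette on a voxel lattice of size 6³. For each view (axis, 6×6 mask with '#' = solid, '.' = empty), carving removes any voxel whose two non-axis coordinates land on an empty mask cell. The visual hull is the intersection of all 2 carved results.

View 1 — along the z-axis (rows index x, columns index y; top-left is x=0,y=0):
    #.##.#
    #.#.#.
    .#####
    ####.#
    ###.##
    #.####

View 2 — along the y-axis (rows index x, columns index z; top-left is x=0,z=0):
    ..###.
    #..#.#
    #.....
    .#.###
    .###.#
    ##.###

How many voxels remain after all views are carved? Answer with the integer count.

initial block: 6^3 = 216
carve view 1 (along z, XY-mask fill 27/36): 162 voxels remain
carve view 2 (along y, XZ-mask fill 20/36): 91 voxels remain

remaining voxels: 91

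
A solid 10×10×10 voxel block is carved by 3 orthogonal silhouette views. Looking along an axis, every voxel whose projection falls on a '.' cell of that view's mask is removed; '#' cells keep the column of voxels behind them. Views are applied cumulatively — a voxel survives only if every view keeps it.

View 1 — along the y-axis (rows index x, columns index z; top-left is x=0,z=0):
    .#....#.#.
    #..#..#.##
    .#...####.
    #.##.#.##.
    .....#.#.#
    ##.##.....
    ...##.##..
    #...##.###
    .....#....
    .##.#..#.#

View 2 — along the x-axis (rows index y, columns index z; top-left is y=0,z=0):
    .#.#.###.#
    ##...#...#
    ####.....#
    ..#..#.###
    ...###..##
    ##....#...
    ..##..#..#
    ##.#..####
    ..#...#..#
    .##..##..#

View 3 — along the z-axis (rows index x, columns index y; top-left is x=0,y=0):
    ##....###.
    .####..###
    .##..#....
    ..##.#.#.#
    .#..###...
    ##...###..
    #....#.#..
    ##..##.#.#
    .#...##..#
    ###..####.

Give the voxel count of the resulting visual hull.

|visual hull| = 103

initial block: 10^3 = 1000
[1] y-view keeps 42 columns → grid now 420
[2] x-view keeps 47 columns → grid now 192
[3] z-view keeps 49 columns → grid now 103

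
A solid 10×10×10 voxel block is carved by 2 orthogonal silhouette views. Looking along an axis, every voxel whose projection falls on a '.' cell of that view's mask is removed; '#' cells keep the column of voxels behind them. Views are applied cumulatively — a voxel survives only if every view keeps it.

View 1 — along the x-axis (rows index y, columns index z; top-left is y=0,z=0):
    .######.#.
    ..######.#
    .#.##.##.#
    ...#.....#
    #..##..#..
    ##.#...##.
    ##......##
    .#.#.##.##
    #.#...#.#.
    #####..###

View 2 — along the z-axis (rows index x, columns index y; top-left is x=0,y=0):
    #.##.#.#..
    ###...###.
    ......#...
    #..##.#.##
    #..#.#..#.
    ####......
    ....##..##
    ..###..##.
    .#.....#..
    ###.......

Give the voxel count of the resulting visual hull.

before carving: 1000 voxels (10×10×10)
step 1: project along x, AND mask (53/100) → |grid| = 530
step 2: project along z, AND mask (40/100) → |grid| = 209

209 voxels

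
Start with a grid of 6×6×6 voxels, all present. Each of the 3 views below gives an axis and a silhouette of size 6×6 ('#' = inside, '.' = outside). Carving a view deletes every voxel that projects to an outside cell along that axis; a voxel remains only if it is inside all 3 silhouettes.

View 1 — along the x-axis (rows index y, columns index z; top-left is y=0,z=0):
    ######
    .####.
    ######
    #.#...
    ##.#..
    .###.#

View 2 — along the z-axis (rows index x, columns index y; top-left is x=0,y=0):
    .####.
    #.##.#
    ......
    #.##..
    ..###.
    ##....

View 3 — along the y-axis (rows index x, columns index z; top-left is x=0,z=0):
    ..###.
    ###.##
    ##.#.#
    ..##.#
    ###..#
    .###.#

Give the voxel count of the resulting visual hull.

initial block: 6^3 = 216
carve view 1 (along x, YZ-mask fill 25/36): 150 voxels remain
carve view 2 (along z, XY-mask fill 16/36): 68 voxels remain
carve view 3 (along y, XZ-mask fill 23/36): 45 voxels remain

|visual hull| = 45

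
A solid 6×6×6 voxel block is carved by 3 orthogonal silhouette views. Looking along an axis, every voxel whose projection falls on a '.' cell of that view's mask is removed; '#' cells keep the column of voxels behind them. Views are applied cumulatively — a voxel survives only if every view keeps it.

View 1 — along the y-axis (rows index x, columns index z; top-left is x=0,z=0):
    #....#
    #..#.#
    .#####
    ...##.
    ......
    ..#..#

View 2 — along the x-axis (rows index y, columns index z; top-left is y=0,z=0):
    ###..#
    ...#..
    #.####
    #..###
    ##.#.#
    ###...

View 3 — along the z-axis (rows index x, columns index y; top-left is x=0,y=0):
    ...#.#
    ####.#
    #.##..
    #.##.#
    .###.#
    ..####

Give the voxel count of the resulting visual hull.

before carving: 216 voxels (6×6×6)
step 1: project along y, AND mask (14/36) → |grid| = 84
step 2: project along x, AND mask (21/36) → |grid| = 51
step 3: project along z, AND mask (22/36) → |grid| = 32

|visual hull| = 32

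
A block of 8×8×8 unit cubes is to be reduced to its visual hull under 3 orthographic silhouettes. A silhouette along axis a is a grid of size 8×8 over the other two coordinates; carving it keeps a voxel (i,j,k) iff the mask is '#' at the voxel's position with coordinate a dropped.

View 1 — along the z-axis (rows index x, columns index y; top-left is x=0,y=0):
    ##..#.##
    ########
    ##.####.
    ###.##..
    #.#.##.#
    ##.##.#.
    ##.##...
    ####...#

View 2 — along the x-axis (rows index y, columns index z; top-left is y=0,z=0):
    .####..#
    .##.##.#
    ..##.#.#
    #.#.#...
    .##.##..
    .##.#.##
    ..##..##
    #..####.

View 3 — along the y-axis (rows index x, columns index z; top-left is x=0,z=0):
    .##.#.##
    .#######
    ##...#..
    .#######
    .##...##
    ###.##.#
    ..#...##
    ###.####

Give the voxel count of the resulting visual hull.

before carving: 512 voxels (8×8×8)
V1 z: intersect with XY mask (43 set) -- 344 left
V2 x: intersect with YZ mask (35 set) -- 190 left
V3 y: intersect with XZ mask (42 set) -- 134 left

134 voxels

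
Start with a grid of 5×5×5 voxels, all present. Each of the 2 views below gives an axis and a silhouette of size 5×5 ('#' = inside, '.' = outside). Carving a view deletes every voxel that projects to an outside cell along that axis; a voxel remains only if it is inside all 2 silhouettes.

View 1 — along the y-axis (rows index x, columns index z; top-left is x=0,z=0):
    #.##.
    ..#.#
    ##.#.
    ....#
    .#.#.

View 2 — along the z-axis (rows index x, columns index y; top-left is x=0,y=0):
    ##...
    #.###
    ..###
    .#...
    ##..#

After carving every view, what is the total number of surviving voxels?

|visual hull| = 30

full grid |V| = 125
  1. axis=1 (XZ plane), |mask|=11  ⇒  voxels=55
  2. axis=2 (XY plane), |mask|=13  ⇒  voxels=30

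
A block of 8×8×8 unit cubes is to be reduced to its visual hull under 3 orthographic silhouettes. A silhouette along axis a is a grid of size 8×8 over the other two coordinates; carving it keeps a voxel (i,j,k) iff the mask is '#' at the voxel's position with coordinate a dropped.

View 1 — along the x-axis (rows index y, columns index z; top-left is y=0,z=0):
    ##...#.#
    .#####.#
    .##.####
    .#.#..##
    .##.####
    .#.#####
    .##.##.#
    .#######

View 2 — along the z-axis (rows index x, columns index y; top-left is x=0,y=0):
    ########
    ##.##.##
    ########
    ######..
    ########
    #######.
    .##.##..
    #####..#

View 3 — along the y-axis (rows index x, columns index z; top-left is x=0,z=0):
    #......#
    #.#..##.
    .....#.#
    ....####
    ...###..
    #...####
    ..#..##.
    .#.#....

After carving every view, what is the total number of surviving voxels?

115 voxels

full grid |V| = 512
V1 x: intersect with YZ mask (44 set) -- 352 left
V2 z: intersect with XY mask (53 set) -- 290 left
V3 y: intersect with XZ mask (25 set) -- 115 left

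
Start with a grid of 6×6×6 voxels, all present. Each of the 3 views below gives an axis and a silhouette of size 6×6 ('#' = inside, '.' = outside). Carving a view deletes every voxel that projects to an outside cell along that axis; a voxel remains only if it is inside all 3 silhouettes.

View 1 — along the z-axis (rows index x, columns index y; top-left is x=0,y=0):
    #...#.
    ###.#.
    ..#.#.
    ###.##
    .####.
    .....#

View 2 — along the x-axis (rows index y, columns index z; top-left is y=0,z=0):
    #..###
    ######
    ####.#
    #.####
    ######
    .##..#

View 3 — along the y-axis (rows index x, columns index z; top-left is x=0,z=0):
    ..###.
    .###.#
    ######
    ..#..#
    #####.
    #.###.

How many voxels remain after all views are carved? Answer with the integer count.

before carving: 216 voxels (6×6×6)
[1] z-view keeps 18 columns → grid now 108
[2] x-view keeps 29 columns → grid now 91
[3] y-view keeps 24 columns → grid now 58

|visual hull| = 58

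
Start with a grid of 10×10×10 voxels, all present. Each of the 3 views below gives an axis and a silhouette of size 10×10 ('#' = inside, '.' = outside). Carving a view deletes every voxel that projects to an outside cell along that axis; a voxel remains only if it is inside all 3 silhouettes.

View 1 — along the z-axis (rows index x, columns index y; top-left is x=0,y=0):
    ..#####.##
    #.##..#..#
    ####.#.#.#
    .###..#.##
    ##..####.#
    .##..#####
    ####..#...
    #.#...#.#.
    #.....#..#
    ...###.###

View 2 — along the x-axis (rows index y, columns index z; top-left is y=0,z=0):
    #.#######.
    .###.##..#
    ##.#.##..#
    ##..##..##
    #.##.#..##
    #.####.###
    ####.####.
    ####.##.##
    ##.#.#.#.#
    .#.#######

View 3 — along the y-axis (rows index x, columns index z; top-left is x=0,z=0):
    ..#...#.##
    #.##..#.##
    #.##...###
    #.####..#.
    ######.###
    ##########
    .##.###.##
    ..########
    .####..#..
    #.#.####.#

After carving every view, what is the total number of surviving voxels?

start: 10×10×10 = 1000 voxels
  1. axis=2 (XY plane), |mask|=57  ⇒  voxels=570
  2. axis=0 (YZ plane), |mask|=70  ⇒  voxels=404
  3. axis=1 (XZ plane), |mask|=68  ⇒  voxels=271

voxel count = 271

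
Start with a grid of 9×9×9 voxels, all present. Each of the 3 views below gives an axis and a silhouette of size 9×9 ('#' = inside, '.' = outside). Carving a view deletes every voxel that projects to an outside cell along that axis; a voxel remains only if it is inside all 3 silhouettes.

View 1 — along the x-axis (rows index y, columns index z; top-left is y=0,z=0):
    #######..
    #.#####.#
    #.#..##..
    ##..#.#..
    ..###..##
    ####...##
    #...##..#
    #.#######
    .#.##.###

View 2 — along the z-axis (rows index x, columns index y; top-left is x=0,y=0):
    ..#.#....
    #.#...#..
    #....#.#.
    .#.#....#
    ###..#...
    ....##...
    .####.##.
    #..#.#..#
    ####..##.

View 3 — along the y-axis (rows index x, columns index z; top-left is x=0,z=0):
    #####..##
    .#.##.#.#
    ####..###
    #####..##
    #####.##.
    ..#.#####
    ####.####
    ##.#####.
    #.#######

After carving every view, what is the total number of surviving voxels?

|visual hull| = 148

initial block: 9^3 = 729
after view 1 [x-axis, 51 of 81 cells solid] → remaining = 459
after view 2 [z-axis, 33 of 81 cells solid] → remaining = 186
after view 3 [y-axis, 62 of 81 cells solid] → remaining = 148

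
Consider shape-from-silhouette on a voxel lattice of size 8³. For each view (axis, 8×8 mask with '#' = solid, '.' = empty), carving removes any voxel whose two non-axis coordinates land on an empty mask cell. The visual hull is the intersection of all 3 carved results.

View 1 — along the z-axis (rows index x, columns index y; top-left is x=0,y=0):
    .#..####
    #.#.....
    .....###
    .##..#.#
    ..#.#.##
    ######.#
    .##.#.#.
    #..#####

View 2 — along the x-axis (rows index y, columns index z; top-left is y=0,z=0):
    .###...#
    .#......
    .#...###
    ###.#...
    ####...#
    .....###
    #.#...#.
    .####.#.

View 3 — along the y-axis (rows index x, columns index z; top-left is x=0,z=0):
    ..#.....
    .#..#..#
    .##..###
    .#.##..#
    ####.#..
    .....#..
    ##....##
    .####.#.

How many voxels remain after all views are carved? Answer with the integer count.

start: 8×8×8 = 512 voxels
V1 z: intersect with XY mask (35 set) -- 280 left
V2 x: intersect with YZ mask (29 set) -- 129 left
V3 y: intersect with XZ mask (28 set) -- 61 left

|visual hull| = 61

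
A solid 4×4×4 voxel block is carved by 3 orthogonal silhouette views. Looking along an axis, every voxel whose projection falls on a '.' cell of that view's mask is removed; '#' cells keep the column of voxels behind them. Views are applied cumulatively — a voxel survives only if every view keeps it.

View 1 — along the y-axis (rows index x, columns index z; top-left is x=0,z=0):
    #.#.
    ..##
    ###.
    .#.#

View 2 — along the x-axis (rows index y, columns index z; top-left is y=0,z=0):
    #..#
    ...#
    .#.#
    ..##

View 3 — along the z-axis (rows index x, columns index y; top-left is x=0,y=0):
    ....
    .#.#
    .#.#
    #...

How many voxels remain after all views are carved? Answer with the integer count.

full grid |V| = 64
V1 y: intersect with XZ mask (9 set) -- 36 left
V2 x: intersect with YZ mask (7 set) -- 15 left
V3 z: intersect with XY mask (5 set) -- 5 left

remaining voxels: 5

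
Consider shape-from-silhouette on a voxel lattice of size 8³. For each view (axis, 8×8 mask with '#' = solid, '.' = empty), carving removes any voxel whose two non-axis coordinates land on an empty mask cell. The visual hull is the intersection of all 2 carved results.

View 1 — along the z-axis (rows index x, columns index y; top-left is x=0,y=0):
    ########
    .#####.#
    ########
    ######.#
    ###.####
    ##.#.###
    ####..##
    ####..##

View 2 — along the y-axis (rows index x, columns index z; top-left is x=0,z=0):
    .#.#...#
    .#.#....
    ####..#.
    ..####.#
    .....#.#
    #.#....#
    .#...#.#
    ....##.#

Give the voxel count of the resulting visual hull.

before carving: 512 voxels (8×8×8)
[1] z-view keeps 54 columns → grid now 432
[2] y-view keeps 26 columns → grid now 179

remaining voxels: 179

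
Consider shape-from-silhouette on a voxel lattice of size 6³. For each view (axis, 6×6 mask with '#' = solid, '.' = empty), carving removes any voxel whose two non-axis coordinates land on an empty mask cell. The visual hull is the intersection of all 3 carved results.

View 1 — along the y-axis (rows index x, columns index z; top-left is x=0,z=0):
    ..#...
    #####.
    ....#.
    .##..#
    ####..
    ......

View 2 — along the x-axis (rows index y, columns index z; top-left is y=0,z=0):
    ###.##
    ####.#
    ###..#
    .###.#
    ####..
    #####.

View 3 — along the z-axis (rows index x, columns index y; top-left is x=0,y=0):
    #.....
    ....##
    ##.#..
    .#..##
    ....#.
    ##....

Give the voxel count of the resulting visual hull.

22 voxels

start: 6×6×6 = 216 voxels
carve view 1 (along y, XZ-mask fill 14/36): 84 voxels remain
carve view 2 (along x, YZ-mask fill 27/36): 68 voxels remain
carve view 3 (along z, XY-mask fill 12/36): 22 voxels remain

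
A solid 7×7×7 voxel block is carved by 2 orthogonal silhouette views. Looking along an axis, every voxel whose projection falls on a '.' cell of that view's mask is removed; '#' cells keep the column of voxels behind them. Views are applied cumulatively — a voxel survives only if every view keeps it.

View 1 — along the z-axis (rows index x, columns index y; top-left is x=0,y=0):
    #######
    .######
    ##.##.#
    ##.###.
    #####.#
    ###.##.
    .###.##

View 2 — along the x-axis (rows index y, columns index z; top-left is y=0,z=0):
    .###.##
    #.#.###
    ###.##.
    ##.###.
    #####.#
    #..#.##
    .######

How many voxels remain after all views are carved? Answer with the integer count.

|visual hull| = 201

full grid |V| = 343
after view 1 [z-axis, 39 of 49 cells solid] → remaining = 273
after view 2 [x-axis, 36 of 49 cells solid] → remaining = 201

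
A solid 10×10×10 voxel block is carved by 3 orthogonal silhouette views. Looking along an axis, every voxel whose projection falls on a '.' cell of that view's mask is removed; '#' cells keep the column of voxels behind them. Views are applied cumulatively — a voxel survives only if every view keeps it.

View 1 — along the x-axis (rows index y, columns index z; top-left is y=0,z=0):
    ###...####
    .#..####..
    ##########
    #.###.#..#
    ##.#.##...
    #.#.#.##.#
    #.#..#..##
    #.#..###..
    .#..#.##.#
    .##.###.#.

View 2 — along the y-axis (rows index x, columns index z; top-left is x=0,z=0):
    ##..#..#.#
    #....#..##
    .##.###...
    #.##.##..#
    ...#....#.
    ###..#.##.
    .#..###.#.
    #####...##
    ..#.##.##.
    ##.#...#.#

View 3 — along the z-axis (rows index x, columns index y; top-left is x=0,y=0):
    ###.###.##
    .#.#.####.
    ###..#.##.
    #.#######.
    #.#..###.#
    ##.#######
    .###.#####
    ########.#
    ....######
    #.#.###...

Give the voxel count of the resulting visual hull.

before carving: 1000 voxels (10×10×10)
carve view 1 (along x, YZ-mask fill 60/100): 600 voxels remain
carve view 2 (along y, XZ-mask fill 50/100): 296 voxels remain
carve view 3 (along z, XY-mask fill 71/100): 221 voxels remain

|visual hull| = 221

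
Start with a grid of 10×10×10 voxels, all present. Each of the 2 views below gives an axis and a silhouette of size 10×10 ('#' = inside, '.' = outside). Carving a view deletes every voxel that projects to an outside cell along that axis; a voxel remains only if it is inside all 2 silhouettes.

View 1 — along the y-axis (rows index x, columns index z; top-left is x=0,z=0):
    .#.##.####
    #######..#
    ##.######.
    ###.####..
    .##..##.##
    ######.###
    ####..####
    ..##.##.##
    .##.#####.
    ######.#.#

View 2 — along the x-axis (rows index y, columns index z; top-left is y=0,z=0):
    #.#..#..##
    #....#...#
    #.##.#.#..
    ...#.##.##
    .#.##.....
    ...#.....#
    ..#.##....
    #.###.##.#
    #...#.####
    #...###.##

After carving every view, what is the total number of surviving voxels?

remaining voxels: 325

before carving: 1000 voxels (10×10×10)
V1 y: intersect with XZ mask (74 set) -- 740 left
V2 x: intersect with YZ mask (45 set) -- 325 left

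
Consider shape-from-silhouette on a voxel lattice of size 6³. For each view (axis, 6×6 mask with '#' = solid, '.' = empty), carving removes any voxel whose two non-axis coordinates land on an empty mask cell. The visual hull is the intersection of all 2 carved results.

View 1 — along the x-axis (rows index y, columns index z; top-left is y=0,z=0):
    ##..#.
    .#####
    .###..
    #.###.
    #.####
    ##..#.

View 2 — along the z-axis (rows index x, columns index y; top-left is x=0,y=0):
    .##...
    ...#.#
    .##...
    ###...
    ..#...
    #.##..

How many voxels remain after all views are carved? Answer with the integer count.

voxel count = 47

full grid |V| = 216
[1] x-view keeps 23 columns → grid now 138
[2] z-view keeps 13 columns → grid now 47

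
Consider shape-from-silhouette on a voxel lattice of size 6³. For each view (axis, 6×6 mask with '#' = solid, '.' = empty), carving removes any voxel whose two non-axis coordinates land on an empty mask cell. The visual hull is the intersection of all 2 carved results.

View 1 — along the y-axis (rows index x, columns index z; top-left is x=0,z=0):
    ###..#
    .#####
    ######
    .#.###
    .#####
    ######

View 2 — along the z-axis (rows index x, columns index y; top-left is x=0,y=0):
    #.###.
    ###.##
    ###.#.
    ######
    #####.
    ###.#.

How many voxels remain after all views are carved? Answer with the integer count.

full grid |V| = 216
[1] y-view keeps 30 columns → grid now 180
[2] z-view keeps 28 columns → grid now 138

remaining voxels: 138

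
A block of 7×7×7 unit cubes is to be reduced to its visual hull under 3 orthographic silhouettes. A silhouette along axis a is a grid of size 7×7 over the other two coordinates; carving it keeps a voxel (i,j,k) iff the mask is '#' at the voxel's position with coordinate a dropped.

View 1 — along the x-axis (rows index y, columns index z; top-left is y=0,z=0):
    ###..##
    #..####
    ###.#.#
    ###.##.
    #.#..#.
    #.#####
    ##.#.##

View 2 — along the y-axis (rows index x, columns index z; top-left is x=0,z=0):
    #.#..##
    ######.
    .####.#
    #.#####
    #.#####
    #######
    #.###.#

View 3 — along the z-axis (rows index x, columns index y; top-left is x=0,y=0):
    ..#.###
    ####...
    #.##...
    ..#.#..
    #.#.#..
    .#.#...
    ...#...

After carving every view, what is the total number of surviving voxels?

before carving: 343 voxels (7×7×7)
[1] x-view keeps 34 columns → grid now 238
[2] y-view keeps 39 columns → grid now 191
[3] z-view keeps 19 columns → grid now 71

71 voxels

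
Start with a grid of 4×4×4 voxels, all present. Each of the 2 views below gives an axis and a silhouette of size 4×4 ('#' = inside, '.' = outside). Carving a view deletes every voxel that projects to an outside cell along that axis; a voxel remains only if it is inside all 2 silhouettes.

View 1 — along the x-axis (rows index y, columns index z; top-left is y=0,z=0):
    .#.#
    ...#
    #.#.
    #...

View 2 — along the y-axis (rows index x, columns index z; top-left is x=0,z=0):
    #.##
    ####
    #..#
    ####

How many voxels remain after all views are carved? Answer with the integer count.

remaining voxels: 21

initial block: 4^3 = 64
step 1: project along x, AND mask (6/16) → |grid| = 24
step 2: project along y, AND mask (13/16) → |grid| = 21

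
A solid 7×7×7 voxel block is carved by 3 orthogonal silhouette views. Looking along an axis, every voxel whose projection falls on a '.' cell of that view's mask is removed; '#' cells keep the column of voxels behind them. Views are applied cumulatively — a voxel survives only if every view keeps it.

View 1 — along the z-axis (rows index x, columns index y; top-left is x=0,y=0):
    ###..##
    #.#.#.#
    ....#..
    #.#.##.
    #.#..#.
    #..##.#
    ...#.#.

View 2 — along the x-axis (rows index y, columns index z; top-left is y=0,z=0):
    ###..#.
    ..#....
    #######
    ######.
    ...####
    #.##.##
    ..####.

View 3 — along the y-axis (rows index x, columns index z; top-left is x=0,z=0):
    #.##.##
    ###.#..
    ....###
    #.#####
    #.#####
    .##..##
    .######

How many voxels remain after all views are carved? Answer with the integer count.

81 voxels

start: 7×7×7 = 343 voxels
  1. axis=2 (XY plane), |mask|=23  ⇒  voxels=161
  2. axis=0 (YZ plane), |mask|=31  ⇒  voxels=109
  3. axis=1 (XZ plane), |mask|=34  ⇒  voxels=81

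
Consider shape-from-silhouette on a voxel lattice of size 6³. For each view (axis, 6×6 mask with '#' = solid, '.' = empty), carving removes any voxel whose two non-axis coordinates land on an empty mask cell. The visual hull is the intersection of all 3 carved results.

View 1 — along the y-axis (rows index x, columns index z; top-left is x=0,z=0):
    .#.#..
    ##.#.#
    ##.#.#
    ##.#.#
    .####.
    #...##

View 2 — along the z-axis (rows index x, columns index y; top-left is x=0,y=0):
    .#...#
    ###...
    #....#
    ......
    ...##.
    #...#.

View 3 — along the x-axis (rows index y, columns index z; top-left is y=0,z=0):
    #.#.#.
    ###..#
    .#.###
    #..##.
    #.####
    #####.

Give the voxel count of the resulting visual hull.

before carving: 216 voxels (6×6×6)
carve view 1 (along y, XZ-mask fill 21/36): 126 voxels remain
carve view 2 (along z, XY-mask fill 11/36): 38 voxels remain
carve view 3 (along x, YZ-mask fill 24/36): 24 voxels remain

|visual hull| = 24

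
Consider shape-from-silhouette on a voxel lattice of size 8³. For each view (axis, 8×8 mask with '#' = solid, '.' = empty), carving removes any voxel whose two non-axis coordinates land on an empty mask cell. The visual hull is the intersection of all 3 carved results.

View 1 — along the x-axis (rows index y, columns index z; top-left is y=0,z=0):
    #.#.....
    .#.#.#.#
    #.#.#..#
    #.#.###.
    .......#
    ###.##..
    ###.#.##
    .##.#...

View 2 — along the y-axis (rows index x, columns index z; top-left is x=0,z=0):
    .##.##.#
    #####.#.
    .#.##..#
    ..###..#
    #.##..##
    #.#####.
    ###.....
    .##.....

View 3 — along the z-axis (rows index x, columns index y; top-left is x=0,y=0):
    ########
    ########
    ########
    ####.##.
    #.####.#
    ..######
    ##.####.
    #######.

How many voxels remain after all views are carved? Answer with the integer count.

voxel count = 121

initial block: 8^3 = 512
  1. axis=0 (YZ plane), |mask|=30  ⇒  voxels=240
  2. axis=1 (XZ plane), |mask|=35  ⇒  voxels=140
  3. axis=2 (XY plane), |mask|=55  ⇒  voxels=121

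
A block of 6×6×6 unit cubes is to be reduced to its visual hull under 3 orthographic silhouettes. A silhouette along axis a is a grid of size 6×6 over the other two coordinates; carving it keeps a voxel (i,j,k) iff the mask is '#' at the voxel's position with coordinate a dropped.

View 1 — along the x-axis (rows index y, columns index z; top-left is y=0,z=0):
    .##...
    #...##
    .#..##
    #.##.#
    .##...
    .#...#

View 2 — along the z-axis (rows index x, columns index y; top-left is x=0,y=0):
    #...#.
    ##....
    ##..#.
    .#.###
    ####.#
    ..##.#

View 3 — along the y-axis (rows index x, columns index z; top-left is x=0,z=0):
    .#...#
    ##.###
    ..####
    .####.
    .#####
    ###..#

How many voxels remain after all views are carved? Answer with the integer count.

voxel count = 35

start: 6×6×6 = 216 voxels
after view 1 [x-axis, 16 of 36 cells solid] → remaining = 96
after view 2 [z-axis, 19 of 36 cells solid] → remaining = 50
after view 3 [y-axis, 24 of 36 cells solid] → remaining = 35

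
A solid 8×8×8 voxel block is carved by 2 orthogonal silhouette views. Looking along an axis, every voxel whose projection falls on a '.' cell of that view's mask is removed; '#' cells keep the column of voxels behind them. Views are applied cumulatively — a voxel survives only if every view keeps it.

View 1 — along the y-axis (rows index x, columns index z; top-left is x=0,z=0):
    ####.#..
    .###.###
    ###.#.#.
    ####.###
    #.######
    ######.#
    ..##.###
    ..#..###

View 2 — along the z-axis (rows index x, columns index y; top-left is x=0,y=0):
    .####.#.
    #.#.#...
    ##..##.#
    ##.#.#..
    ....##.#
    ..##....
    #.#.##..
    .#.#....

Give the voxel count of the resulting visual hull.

before carving: 512 voxels (8×8×8)
after view 1 [y-axis, 46 of 64 cells solid] → remaining = 368
after view 2 [z-axis, 28 of 64 cells solid] → remaining = 159

voxel count = 159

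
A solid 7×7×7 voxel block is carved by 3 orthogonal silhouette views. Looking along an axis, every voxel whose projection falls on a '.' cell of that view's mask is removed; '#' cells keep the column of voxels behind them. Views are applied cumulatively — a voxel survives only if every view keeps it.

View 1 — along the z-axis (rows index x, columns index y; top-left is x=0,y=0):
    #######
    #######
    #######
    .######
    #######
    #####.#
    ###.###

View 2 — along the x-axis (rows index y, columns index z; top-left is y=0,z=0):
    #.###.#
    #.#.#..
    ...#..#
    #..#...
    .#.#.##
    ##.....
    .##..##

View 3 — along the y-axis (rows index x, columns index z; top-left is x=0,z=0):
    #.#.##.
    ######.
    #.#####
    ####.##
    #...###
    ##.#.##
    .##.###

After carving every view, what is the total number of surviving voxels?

initial block: 7^3 = 343
carve view 1 (along z, XY-mask fill 46/49): 322 voxels remain
carve view 2 (along x, YZ-mask fill 22/49): 145 voxels remain
carve view 3 (along y, XZ-mask fill 36/49): 105 voxels remain

voxel count = 105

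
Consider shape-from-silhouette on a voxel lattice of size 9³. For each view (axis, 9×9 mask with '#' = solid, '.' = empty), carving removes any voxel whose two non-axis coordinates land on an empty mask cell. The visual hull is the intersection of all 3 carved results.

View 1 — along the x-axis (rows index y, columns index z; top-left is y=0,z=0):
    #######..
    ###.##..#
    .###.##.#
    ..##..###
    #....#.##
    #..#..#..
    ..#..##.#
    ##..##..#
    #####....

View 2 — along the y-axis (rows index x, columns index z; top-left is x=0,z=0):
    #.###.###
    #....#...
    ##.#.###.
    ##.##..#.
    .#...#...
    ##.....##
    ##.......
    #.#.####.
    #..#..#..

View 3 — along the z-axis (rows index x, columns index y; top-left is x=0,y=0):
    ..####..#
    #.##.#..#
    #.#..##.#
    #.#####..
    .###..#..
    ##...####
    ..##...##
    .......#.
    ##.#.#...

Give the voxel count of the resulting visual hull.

initial block: 9^3 = 729
after view 1 [x-axis, 45 of 81 cells solid] → remaining = 405
after view 2 [y-axis, 37 of 81 cells solid] → remaining = 183
after view 3 [z-axis, 40 of 81 cells solid] → remaining = 87

|visual hull| = 87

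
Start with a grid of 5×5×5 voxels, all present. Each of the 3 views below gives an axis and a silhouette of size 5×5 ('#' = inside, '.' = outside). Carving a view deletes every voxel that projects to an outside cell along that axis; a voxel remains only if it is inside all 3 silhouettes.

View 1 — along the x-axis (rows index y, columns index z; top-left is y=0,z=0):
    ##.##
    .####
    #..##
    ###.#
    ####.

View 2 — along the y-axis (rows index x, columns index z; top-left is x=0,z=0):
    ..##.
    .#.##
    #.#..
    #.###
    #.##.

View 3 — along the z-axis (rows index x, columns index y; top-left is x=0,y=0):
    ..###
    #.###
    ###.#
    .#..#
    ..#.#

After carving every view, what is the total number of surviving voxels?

remaining voxels: 29

full grid |V| = 125
V1 x: intersect with YZ mask (19 set) -- 95 left
V2 y: intersect with XZ mask (14 set) -- 52 left
V3 z: intersect with XY mask (15 set) -- 29 left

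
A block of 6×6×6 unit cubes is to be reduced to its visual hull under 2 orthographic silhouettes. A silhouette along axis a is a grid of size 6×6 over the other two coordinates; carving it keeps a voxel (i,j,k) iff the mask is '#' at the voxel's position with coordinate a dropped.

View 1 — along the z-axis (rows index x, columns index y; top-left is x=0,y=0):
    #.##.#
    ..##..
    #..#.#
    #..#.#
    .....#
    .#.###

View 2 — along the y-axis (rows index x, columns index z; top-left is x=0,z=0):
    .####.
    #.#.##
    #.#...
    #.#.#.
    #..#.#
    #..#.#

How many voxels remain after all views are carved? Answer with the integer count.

initial block: 6^3 = 216
[1] z-view keeps 17 columns → grid now 102
[2] y-view keeps 19 columns → grid now 54

54 voxels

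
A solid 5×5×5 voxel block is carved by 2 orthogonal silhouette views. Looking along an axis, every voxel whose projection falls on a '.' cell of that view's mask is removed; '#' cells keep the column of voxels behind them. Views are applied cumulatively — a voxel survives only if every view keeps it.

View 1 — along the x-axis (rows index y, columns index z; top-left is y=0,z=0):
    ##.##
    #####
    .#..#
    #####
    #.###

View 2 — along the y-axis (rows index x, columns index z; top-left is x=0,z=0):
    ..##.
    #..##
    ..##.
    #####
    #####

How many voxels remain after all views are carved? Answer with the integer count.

|visual hull| = 67

initial block: 5^3 = 125
carve view 1 (along x, YZ-mask fill 20/25): 100 voxels remain
carve view 2 (along y, XZ-mask fill 17/25): 67 voxels remain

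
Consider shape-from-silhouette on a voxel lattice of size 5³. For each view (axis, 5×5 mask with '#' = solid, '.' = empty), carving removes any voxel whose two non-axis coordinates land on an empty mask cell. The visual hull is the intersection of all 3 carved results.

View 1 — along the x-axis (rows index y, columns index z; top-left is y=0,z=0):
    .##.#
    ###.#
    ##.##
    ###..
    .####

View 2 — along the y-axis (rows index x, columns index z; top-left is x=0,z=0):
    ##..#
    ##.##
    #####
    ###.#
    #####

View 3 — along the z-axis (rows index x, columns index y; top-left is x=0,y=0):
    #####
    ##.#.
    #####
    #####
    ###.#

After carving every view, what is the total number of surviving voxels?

remaining voxels: 68

start: 5×5×5 = 125 voxels
after view 1 [x-axis, 18 of 25 cells solid] → remaining = 90
after view 2 [y-axis, 21 of 25 cells solid] → remaining = 78
after view 3 [z-axis, 22 of 25 cells solid] → remaining = 68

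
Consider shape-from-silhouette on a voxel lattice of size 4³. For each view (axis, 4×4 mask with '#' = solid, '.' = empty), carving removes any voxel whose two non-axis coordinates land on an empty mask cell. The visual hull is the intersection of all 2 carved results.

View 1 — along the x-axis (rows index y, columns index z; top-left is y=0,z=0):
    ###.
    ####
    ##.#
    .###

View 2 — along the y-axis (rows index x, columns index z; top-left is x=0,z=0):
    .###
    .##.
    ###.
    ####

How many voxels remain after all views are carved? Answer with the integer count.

remaining voxels: 40

start: 4×4×4 = 64 voxels
carve view 1 (along x, YZ-mask fill 13/16): 52 voxels remain
carve view 2 (along y, XZ-mask fill 12/16): 40 voxels remain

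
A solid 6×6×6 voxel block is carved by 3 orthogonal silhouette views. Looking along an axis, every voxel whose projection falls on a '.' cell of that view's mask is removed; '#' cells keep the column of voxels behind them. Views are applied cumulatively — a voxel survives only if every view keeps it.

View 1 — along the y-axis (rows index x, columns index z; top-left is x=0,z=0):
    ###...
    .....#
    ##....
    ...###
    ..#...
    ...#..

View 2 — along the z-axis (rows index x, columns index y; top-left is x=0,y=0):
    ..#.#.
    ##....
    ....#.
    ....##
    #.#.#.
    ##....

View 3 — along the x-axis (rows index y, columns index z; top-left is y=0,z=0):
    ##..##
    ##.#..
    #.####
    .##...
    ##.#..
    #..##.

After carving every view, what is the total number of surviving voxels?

voxel count = 12

start: 6×6×6 = 216 voxels
after view 1 [y-axis, 11 of 36 cells solid] → remaining = 66
after view 2 [z-axis, 12 of 36 cells solid] → remaining = 21
after view 3 [x-axis, 20 of 36 cells solid] → remaining = 12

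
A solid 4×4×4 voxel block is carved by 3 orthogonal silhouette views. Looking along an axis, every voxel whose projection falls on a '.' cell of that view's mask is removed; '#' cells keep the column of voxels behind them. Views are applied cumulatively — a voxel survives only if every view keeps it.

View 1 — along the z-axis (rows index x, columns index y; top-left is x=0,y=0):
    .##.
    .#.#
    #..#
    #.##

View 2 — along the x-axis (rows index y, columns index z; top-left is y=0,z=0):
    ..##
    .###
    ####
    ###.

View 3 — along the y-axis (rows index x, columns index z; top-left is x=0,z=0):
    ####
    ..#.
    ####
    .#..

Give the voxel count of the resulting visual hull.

initial block: 4^3 = 64
carve view 1 (along z, XY-mask fill 9/16): 36 voxels remain
carve view 2 (along x, YZ-mask fill 12/16): 27 voxels remain
carve view 3 (along y, XZ-mask fill 10/16): 16 voxels remain

remaining voxels: 16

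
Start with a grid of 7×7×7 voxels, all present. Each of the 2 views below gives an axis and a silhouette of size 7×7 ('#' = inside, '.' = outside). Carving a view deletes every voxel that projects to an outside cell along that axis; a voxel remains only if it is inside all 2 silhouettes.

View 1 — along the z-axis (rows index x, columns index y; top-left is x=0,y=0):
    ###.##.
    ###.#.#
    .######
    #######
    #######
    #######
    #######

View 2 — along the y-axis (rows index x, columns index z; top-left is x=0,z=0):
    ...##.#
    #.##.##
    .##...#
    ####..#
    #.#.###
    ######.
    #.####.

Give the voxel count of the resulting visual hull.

full grid |V| = 343
V1 z: intersect with XY mask (44 set) -- 308 left
V2 y: intersect with XZ mask (32 set) -- 205 left

voxel count = 205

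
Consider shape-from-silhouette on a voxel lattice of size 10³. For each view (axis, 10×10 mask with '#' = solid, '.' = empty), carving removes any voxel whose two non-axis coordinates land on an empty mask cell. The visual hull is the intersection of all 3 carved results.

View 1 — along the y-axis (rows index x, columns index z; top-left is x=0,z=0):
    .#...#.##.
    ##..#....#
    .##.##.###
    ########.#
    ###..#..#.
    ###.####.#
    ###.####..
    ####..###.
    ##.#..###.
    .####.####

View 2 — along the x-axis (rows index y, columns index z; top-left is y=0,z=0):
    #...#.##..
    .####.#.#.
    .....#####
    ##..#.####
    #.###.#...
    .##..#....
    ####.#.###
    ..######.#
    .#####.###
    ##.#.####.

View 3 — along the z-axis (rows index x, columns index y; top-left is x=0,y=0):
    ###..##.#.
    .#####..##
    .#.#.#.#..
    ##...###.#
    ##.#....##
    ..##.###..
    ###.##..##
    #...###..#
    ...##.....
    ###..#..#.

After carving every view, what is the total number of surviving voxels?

199 voxels

full grid |V| = 1000
carve view 1 (along y, XZ-mask fill 65/100): 650 voxels remain
carve view 2 (along x, YZ-mask fill 60/100): 392 voxels remain
carve view 3 (along z, XY-mask fill 52/100): 199 voxels remain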